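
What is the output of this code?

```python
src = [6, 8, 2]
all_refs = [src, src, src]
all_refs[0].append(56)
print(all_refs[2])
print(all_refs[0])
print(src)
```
[6, 8, 2, 56]
[6, 8, 2, 56]
[6, 8, 2, 56]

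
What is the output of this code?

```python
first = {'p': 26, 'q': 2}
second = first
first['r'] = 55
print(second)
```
{'p': 26, 'q': 2, 'r': 55}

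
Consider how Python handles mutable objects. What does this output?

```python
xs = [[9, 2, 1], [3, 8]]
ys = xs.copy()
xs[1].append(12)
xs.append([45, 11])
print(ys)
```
[[9, 2, 1], [3, 8, 12]]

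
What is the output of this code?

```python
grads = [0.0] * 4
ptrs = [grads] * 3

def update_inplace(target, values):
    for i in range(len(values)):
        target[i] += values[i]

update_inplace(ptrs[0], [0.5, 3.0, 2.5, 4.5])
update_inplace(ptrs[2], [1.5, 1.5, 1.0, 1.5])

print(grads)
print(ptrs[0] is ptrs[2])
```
[2.0, 4.5, 3.5, 6.0]
True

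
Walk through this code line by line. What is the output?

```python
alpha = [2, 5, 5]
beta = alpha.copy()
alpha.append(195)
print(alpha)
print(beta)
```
[2, 5, 5, 195]
[2, 5, 5]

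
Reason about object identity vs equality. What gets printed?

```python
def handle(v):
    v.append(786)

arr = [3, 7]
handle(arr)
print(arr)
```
[3, 7, 786]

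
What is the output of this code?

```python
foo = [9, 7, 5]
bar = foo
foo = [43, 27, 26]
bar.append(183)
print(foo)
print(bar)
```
[43, 27, 26]
[9, 7, 5, 183]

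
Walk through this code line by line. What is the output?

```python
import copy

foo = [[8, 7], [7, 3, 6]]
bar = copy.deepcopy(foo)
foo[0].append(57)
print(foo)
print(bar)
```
[[8, 7, 57], [7, 3, 6]]
[[8, 7], [7, 3, 6]]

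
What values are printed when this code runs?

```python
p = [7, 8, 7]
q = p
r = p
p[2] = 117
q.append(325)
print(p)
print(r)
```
[7, 8, 117, 325]
[7, 8, 117, 325]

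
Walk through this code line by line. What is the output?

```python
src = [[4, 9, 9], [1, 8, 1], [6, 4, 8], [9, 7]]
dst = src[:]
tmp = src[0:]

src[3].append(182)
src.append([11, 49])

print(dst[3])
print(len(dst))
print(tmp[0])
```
[9, 7, 182]
4
[4, 9, 9]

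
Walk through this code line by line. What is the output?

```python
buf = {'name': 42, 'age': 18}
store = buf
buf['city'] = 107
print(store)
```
{'name': 42, 'age': 18, 'city': 107}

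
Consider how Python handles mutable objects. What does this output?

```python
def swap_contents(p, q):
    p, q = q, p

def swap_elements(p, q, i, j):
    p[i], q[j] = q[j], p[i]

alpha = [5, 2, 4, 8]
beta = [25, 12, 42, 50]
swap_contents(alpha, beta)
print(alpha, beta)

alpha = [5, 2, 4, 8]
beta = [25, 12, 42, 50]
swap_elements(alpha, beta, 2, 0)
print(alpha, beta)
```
[5, 2, 4, 8] [25, 12, 42, 50]
[5, 2, 25, 8] [4, 12, 42, 50]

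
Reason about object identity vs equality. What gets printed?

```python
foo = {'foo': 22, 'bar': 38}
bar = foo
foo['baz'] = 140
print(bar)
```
{'foo': 22, 'bar': 38, 'baz': 140}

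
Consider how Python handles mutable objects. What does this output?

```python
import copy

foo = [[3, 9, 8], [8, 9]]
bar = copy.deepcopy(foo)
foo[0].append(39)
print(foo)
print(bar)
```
[[3, 9, 8, 39], [8, 9]]
[[3, 9, 8], [8, 9]]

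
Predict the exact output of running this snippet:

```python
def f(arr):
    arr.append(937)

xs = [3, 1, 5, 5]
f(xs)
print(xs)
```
[3, 1, 5, 5, 937]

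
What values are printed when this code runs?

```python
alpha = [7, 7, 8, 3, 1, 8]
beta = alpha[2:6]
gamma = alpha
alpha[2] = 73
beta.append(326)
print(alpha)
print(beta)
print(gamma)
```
[7, 7, 73, 3, 1, 8]
[8, 3, 1, 8, 326]
[7, 7, 73, 3, 1, 8]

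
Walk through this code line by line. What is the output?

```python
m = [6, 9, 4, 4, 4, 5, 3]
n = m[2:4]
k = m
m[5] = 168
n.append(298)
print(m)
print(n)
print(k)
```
[6, 9, 4, 4, 4, 168, 3]
[4, 4, 298]
[6, 9, 4, 4, 4, 168, 3]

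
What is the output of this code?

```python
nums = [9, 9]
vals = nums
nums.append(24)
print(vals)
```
[9, 9, 24]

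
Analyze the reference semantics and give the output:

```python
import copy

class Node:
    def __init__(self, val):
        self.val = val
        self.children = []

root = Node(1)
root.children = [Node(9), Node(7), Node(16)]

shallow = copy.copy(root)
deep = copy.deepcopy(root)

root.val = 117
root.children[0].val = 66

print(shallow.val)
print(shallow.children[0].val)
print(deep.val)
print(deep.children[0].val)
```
1
66
1
9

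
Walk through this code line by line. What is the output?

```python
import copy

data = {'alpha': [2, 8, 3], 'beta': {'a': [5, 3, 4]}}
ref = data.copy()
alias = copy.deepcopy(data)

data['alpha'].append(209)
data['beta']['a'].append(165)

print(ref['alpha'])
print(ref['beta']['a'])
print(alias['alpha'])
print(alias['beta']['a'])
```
[2, 8, 3, 209]
[5, 3, 4, 165]
[2, 8, 3]
[5, 3, 4]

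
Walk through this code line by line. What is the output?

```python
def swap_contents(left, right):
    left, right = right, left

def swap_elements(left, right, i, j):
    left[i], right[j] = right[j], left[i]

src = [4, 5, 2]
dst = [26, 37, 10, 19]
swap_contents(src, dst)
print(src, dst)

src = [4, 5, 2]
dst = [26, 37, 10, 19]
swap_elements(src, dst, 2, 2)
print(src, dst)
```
[4, 5, 2] [26, 37, 10, 19]
[4, 5, 10] [26, 37, 2, 19]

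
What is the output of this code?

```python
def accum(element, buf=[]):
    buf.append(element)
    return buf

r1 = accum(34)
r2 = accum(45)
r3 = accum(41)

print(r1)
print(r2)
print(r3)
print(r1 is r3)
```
[34, 45, 41]
[34, 45, 41]
[34, 45, 41]
True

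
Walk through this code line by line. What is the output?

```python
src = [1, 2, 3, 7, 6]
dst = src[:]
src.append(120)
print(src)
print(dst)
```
[1, 2, 3, 7, 6, 120]
[1, 2, 3, 7, 6]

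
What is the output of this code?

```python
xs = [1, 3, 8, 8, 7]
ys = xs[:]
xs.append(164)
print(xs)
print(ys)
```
[1, 3, 8, 8, 7, 164]
[1, 3, 8, 8, 7]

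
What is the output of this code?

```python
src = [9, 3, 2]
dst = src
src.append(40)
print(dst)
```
[9, 3, 2, 40]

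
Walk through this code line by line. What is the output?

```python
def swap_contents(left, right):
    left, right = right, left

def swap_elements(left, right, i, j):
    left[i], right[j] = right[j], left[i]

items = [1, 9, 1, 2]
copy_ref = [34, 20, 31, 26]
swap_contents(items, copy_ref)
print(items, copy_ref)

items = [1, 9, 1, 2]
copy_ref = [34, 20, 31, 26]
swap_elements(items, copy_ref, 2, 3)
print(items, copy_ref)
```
[1, 9, 1, 2] [34, 20, 31, 26]
[1, 9, 26, 2] [34, 20, 31, 1]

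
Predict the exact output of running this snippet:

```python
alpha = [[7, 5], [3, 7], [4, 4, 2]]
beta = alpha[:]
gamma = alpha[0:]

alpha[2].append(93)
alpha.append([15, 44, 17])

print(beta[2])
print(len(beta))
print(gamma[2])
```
[4, 4, 2, 93]
3
[4, 4, 2, 93]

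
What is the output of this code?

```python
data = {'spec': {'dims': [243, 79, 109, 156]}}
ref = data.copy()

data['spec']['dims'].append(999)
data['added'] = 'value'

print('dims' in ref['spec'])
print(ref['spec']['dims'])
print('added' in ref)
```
True
[243, 79, 109, 156, 999]
False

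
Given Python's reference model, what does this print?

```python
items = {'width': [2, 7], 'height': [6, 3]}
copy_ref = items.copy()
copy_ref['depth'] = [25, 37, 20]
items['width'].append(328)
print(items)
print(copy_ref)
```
{'width': [2, 7, 328], 'height': [6, 3]}
{'width': [2, 7, 328], 'height': [6, 3], 'depth': [25, 37, 20]}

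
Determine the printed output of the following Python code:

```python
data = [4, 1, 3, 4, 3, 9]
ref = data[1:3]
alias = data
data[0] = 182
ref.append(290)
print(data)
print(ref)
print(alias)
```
[182, 1, 3, 4, 3, 9]
[1, 3, 290]
[182, 1, 3, 4, 3, 9]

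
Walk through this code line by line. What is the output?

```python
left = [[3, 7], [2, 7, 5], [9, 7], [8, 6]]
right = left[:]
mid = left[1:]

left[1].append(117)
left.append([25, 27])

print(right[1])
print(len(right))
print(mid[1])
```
[2, 7, 5, 117]
4
[9, 7]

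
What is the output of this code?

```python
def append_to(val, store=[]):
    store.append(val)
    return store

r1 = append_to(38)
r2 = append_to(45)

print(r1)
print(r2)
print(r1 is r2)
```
[38, 45]
[38, 45]
True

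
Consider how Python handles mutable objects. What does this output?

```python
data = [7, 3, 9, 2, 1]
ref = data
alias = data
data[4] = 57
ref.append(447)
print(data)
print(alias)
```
[7, 3, 9, 2, 57, 447]
[7, 3, 9, 2, 57, 447]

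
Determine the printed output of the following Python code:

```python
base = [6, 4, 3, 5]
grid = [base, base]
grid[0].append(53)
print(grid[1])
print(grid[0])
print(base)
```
[6, 4, 3, 5, 53]
[6, 4, 3, 5, 53]
[6, 4, 3, 5, 53]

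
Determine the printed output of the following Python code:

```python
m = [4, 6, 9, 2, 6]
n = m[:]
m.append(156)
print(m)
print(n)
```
[4, 6, 9, 2, 6, 156]
[4, 6, 9, 2, 6]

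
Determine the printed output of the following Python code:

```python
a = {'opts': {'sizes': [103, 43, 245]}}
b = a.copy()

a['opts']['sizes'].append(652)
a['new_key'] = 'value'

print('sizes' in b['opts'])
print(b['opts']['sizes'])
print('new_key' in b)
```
True
[103, 43, 245, 652]
False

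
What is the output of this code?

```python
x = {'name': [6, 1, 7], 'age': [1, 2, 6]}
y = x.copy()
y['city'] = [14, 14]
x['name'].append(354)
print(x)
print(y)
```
{'name': [6, 1, 7, 354], 'age': [1, 2, 6]}
{'name': [6, 1, 7, 354], 'age': [1, 2, 6], 'city': [14, 14]}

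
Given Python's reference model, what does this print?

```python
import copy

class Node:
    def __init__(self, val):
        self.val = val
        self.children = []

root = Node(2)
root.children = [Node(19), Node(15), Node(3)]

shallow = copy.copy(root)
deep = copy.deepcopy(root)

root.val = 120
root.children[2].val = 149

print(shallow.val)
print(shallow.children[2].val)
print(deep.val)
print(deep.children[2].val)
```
2
149
2
3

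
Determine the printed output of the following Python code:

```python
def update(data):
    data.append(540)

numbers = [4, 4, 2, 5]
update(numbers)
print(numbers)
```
[4, 4, 2, 5, 540]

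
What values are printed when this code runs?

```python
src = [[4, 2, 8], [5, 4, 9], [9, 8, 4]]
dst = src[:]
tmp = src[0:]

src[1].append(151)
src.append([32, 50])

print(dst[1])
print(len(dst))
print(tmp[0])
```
[5, 4, 9, 151]
3
[4, 2, 8]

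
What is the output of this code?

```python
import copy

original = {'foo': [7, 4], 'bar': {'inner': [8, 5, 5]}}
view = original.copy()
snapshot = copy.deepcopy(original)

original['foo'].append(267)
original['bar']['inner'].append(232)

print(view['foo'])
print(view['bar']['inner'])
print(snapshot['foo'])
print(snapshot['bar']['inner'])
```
[7, 4, 267]
[8, 5, 5, 232]
[7, 4]
[8, 5, 5]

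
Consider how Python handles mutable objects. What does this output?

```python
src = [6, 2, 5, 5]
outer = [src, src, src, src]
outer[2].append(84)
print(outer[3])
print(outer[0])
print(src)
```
[6, 2, 5, 5, 84]
[6, 2, 5, 5, 84]
[6, 2, 5, 5, 84]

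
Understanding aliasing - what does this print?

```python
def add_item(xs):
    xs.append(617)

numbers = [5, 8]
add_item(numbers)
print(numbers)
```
[5, 8, 617]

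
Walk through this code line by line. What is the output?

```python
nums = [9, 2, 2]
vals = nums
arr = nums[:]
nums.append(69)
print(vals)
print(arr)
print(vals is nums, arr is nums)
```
[9, 2, 2, 69]
[9, 2, 2]
True False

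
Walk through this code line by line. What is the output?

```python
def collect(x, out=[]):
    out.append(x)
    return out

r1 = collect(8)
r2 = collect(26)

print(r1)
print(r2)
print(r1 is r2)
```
[8, 26]
[8, 26]
True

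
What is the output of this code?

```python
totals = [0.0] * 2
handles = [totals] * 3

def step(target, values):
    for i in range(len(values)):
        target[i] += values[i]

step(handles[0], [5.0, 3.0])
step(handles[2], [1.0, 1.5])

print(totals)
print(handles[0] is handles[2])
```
[6.0, 4.5]
True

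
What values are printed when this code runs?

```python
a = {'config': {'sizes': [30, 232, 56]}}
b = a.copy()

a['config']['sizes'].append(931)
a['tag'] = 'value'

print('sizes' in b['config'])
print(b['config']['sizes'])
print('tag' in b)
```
True
[30, 232, 56, 931]
False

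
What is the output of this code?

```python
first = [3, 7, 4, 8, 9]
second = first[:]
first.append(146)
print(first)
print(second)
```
[3, 7, 4, 8, 9, 146]
[3, 7, 4, 8, 9]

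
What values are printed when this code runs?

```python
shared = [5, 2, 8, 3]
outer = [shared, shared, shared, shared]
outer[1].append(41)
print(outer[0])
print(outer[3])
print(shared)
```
[5, 2, 8, 3, 41]
[5, 2, 8, 3, 41]
[5, 2, 8, 3, 41]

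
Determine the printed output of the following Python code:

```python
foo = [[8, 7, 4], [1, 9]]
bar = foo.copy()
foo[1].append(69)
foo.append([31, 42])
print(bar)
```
[[8, 7, 4], [1, 9, 69]]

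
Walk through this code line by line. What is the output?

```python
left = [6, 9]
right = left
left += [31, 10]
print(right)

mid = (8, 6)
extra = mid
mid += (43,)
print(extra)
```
[6, 9, 31, 10]
(8, 6)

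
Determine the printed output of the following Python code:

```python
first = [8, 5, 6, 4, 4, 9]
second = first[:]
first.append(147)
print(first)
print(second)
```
[8, 5, 6, 4, 4, 9, 147]
[8, 5, 6, 4, 4, 9]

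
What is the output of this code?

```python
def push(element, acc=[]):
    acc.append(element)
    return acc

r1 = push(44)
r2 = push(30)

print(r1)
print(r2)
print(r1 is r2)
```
[44, 30]
[44, 30]
True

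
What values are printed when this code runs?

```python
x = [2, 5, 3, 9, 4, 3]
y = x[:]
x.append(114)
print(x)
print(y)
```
[2, 5, 3, 9, 4, 3, 114]
[2, 5, 3, 9, 4, 3]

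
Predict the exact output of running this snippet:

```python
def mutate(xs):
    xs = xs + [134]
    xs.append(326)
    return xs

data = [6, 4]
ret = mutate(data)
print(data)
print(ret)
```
[6, 4]
[6, 4, 134, 326]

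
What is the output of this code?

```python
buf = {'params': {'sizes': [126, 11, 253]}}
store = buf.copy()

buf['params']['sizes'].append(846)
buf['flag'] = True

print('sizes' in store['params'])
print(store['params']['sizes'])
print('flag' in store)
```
True
[126, 11, 253, 846]
False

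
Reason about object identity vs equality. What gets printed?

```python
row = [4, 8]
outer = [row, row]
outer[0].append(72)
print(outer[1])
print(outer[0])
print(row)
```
[4, 8, 72]
[4, 8, 72]
[4, 8, 72]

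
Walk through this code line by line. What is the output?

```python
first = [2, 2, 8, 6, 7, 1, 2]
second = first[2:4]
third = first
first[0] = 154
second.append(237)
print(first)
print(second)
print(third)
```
[154, 2, 8, 6, 7, 1, 2]
[8, 6, 237]
[154, 2, 8, 6, 7, 1, 2]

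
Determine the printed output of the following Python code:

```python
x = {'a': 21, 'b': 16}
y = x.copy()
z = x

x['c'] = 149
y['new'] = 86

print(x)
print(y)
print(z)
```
{'a': 21, 'b': 16, 'c': 149}
{'a': 21, 'b': 16, 'new': 86}
{'a': 21, 'b': 16, 'c': 149}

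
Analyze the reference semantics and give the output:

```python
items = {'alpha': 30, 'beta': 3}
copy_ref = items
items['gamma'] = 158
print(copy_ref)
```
{'alpha': 30, 'beta': 3, 'gamma': 158}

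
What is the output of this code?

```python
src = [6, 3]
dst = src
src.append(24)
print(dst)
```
[6, 3, 24]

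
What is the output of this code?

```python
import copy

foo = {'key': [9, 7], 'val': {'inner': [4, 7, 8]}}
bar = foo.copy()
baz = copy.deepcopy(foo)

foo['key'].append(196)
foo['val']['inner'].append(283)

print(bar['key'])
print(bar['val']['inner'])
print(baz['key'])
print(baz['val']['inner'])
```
[9, 7, 196]
[4, 7, 8, 283]
[9, 7]
[4, 7, 8]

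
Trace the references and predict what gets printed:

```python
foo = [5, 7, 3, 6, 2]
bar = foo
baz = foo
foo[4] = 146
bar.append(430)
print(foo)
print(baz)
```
[5, 7, 3, 6, 146, 430]
[5, 7, 3, 6, 146, 430]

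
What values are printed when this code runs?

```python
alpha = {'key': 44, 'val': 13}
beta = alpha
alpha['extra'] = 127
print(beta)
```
{'key': 44, 'val': 13, 'extra': 127}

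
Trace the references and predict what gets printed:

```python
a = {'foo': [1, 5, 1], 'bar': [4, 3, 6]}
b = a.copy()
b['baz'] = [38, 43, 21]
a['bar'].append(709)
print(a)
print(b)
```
{'foo': [1, 5, 1], 'bar': [4, 3, 6, 709]}
{'foo': [1, 5, 1], 'bar': [4, 3, 6, 709], 'baz': [38, 43, 21]}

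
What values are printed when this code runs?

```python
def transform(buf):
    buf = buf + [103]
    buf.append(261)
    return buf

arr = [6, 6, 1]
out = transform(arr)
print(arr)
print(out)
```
[6, 6, 1]
[6, 6, 1, 103, 261]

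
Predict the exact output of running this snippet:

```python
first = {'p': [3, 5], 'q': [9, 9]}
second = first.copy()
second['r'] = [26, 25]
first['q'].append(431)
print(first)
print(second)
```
{'p': [3, 5], 'q': [9, 9, 431]}
{'p': [3, 5], 'q': [9, 9, 431], 'r': [26, 25]}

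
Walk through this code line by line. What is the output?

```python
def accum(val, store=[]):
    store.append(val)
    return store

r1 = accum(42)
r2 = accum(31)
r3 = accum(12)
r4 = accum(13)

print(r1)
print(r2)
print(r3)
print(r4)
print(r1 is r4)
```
[42, 31, 12, 13]
[42, 31, 12, 13]
[42, 31, 12, 13]
[42, 31, 12, 13]
True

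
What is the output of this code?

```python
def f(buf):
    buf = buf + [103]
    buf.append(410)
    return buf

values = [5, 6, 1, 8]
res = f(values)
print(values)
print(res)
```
[5, 6, 1, 8]
[5, 6, 1, 8, 103, 410]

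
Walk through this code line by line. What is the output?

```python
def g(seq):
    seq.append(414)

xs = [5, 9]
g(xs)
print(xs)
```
[5, 9, 414]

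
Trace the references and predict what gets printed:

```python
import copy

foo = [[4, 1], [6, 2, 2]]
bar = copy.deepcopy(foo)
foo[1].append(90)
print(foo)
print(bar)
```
[[4, 1], [6, 2, 2, 90]]
[[4, 1], [6, 2, 2]]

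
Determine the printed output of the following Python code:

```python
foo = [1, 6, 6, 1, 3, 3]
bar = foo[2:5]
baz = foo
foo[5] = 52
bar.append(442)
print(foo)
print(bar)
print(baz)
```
[1, 6, 6, 1, 3, 52]
[6, 1, 3, 442]
[1, 6, 6, 1, 3, 52]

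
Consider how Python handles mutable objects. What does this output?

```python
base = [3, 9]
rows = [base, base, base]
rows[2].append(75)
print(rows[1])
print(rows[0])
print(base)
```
[3, 9, 75]
[3, 9, 75]
[3, 9, 75]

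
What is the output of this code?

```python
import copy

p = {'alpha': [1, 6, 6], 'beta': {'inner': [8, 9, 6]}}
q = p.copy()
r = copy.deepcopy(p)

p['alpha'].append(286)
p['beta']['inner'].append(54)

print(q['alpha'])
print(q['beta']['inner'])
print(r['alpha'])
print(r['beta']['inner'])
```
[1, 6, 6, 286]
[8, 9, 6, 54]
[1, 6, 6]
[8, 9, 6]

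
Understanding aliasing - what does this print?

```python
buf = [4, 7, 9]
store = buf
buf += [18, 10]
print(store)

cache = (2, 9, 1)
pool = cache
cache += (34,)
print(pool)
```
[4, 7, 9, 18, 10]
(2, 9, 1)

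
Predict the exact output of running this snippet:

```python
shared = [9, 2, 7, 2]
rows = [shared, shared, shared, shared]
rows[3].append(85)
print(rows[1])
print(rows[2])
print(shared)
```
[9, 2, 7, 2, 85]
[9, 2, 7, 2, 85]
[9, 2, 7, 2, 85]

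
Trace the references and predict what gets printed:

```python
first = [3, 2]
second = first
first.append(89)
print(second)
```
[3, 2, 89]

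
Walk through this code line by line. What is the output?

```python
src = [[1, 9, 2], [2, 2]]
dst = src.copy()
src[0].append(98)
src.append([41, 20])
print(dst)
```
[[1, 9, 2, 98], [2, 2]]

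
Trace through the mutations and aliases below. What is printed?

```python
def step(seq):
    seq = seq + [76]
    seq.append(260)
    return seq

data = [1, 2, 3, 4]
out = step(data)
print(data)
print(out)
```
[1, 2, 3, 4]
[1, 2, 3, 4, 76, 260]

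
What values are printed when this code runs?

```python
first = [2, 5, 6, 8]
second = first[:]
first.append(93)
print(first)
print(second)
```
[2, 5, 6, 8, 93]
[2, 5, 6, 8]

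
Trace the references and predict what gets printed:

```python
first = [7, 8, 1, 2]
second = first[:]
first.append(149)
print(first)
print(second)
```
[7, 8, 1, 2, 149]
[7, 8, 1, 2]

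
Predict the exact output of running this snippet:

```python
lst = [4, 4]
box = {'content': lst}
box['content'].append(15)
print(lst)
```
[4, 4, 15]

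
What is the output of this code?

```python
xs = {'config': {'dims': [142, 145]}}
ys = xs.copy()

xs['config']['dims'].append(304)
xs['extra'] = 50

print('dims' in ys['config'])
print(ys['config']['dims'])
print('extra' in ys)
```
True
[142, 145, 304]
False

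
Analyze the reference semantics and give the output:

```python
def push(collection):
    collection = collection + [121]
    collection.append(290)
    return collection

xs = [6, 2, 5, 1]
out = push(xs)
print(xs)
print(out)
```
[6, 2, 5, 1]
[6, 2, 5, 1, 121, 290]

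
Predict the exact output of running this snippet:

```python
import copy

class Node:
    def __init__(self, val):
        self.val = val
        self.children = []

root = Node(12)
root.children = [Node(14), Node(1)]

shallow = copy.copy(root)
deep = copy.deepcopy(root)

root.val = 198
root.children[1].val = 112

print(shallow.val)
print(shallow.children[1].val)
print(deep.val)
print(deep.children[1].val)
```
12
112
12
1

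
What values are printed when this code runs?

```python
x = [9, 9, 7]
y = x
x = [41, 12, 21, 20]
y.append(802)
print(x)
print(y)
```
[41, 12, 21, 20]
[9, 9, 7, 802]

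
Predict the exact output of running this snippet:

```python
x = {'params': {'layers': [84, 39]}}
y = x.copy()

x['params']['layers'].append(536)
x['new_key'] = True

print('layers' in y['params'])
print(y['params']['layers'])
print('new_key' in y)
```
True
[84, 39, 536]
False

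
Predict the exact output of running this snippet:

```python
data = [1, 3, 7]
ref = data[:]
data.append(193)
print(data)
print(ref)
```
[1, 3, 7, 193]
[1, 3, 7]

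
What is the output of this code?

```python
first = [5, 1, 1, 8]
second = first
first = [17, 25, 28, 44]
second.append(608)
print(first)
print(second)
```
[17, 25, 28, 44]
[5, 1, 1, 8, 608]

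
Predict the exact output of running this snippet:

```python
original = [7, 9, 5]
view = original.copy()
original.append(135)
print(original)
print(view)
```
[7, 9, 5, 135]
[7, 9, 5]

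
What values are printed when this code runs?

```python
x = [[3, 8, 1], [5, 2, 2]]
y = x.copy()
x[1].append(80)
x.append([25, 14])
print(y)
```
[[3, 8, 1], [5, 2, 2, 80]]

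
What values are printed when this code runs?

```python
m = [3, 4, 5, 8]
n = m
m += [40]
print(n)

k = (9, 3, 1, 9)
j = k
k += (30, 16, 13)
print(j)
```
[3, 4, 5, 8, 40]
(9, 3, 1, 9)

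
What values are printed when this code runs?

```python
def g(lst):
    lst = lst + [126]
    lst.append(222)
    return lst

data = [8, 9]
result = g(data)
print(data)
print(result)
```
[8, 9]
[8, 9, 126, 222]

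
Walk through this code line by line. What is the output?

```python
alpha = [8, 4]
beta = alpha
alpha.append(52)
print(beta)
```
[8, 4, 52]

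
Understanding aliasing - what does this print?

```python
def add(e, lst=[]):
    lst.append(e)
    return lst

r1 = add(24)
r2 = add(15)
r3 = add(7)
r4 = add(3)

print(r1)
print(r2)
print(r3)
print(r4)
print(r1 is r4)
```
[24, 15, 7, 3]
[24, 15, 7, 3]
[24, 15, 7, 3]
[24, 15, 7, 3]
True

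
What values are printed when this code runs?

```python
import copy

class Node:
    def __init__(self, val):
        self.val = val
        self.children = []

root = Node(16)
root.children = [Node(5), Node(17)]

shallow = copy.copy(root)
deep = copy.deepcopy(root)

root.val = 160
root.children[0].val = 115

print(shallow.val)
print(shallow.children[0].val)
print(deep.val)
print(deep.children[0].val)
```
16
115
16
5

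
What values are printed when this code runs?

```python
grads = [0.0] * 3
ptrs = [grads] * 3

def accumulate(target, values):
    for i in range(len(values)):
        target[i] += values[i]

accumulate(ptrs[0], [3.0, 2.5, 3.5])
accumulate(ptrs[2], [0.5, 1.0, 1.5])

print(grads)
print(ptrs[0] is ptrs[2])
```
[3.5, 3.5, 5.0]
True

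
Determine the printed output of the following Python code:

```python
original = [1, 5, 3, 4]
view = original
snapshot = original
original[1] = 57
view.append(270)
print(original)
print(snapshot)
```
[1, 57, 3, 4, 270]
[1, 57, 3, 4, 270]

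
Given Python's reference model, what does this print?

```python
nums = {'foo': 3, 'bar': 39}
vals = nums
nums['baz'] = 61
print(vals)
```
{'foo': 3, 'bar': 39, 'baz': 61}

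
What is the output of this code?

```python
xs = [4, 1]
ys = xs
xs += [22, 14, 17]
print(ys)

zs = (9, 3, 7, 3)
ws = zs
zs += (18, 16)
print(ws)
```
[4, 1, 22, 14, 17]
(9, 3, 7, 3)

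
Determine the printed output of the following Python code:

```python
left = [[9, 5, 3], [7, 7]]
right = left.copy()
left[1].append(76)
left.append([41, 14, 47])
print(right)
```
[[9, 5, 3], [7, 7, 76]]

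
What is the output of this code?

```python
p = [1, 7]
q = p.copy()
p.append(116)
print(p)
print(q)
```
[1, 7, 116]
[1, 7]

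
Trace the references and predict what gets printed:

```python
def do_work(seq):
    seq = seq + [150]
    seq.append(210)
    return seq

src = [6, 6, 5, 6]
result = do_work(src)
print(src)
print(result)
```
[6, 6, 5, 6]
[6, 6, 5, 6, 150, 210]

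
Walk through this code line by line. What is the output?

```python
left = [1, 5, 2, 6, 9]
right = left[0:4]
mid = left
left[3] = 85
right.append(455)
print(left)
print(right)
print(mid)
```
[1, 5, 2, 85, 9]
[1, 5, 2, 6, 455]
[1, 5, 2, 85, 9]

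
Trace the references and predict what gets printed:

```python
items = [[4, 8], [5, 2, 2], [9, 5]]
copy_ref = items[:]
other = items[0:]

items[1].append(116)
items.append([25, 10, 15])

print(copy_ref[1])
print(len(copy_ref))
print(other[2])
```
[5, 2, 2, 116]
3
[9, 5]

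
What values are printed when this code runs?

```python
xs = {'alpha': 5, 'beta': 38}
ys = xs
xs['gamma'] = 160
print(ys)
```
{'alpha': 5, 'beta': 38, 'gamma': 160}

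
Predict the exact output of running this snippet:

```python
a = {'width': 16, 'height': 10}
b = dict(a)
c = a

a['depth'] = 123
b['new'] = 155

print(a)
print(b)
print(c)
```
{'width': 16, 'height': 10, 'depth': 123}
{'width': 16, 'height': 10, 'new': 155}
{'width': 16, 'height': 10, 'depth': 123}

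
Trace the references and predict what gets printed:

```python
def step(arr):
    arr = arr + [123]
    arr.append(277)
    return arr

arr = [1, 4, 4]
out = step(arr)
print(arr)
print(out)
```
[1, 4, 4]
[1, 4, 4, 123, 277]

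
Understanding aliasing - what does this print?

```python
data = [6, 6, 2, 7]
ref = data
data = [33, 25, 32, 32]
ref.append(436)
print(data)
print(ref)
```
[33, 25, 32, 32]
[6, 6, 2, 7, 436]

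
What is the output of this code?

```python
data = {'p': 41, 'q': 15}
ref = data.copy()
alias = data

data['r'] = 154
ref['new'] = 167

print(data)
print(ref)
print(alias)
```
{'p': 41, 'q': 15, 'r': 154}
{'p': 41, 'q': 15, 'new': 167}
{'p': 41, 'q': 15, 'r': 154}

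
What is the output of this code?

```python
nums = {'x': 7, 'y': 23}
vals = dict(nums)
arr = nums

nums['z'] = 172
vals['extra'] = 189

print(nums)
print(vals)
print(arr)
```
{'x': 7, 'y': 23, 'z': 172}
{'x': 7, 'y': 23, 'extra': 189}
{'x': 7, 'y': 23, 'z': 172}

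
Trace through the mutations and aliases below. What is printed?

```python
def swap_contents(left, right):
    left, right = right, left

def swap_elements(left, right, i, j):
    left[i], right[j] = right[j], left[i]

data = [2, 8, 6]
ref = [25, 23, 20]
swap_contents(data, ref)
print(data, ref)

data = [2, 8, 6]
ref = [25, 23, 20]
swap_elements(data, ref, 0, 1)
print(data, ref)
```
[2, 8, 6] [25, 23, 20]
[23, 8, 6] [25, 2, 20]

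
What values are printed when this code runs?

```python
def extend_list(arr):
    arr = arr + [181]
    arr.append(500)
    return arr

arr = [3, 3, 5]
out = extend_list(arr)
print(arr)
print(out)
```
[3, 3, 5]
[3, 3, 5, 181, 500]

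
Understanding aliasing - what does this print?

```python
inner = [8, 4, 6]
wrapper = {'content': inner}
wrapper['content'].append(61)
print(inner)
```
[8, 4, 6, 61]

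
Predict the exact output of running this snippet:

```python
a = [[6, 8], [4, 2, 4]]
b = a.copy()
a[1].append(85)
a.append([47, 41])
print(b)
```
[[6, 8], [4, 2, 4, 85]]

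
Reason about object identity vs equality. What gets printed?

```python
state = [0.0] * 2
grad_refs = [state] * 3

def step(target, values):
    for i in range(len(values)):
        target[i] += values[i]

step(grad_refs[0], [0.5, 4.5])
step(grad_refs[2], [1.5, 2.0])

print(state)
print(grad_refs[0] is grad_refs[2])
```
[2.0, 6.5]
True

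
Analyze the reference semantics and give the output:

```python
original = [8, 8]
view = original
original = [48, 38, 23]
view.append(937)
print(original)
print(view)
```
[48, 38, 23]
[8, 8, 937]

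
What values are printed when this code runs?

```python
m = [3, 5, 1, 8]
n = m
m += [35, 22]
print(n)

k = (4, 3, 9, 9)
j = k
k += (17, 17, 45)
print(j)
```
[3, 5, 1, 8, 35, 22]
(4, 3, 9, 9)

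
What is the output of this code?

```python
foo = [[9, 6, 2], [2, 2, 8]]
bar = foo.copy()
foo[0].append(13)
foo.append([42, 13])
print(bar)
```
[[9, 6, 2, 13], [2, 2, 8]]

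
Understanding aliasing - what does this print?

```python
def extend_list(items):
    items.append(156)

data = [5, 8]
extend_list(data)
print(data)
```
[5, 8, 156]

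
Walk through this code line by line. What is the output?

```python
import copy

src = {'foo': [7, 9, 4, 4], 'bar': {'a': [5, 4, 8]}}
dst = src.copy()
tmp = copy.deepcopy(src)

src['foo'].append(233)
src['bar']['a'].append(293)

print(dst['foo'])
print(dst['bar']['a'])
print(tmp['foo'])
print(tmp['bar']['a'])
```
[7, 9, 4, 4, 233]
[5, 4, 8, 293]
[7, 9, 4, 4]
[5, 4, 8]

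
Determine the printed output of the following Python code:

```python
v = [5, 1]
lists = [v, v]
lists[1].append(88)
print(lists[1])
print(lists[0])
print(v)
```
[5, 1, 88]
[5, 1, 88]
[5, 1, 88]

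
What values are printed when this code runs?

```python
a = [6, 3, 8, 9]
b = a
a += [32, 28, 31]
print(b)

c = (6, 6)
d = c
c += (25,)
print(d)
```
[6, 3, 8, 9, 32, 28, 31]
(6, 6)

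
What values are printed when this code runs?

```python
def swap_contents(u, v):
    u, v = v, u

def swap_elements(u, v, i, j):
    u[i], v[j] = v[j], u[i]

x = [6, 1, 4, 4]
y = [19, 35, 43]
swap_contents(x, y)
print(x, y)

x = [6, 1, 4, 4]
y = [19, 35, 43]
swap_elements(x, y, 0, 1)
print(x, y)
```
[6, 1, 4, 4] [19, 35, 43]
[35, 1, 4, 4] [19, 6, 43]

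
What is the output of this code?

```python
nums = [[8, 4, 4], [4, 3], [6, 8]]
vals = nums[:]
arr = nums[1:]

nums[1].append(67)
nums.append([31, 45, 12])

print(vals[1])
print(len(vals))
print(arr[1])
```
[4, 3, 67]
3
[6, 8]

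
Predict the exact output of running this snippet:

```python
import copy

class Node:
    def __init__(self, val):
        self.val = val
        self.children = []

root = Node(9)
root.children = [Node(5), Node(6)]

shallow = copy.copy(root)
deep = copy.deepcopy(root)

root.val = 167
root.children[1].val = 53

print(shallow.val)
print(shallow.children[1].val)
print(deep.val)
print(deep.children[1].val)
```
9
53
9
6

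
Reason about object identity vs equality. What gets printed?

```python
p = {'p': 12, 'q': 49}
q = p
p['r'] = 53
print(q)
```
{'p': 12, 'q': 49, 'r': 53}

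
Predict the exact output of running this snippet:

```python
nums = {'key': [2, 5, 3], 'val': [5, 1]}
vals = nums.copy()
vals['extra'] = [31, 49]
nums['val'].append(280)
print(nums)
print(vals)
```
{'key': [2, 5, 3], 'val': [5, 1, 280]}
{'key': [2, 5, 3], 'val': [5, 1, 280], 'extra': [31, 49]}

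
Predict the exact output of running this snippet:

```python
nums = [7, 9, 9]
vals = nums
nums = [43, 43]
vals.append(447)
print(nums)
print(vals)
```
[43, 43]
[7, 9, 9, 447]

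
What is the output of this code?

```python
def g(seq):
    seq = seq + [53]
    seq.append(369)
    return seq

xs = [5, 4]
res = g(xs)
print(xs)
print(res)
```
[5, 4]
[5, 4, 53, 369]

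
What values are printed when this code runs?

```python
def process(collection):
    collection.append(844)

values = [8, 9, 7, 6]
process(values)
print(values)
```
[8, 9, 7, 6, 844]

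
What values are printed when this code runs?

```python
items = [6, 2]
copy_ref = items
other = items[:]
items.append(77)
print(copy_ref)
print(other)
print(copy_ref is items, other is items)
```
[6, 2, 77]
[6, 2]
True False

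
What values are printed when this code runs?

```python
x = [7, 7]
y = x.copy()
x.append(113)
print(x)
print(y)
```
[7, 7, 113]
[7, 7]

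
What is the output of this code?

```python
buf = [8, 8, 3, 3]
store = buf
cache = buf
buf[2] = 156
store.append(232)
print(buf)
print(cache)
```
[8, 8, 156, 3, 232]
[8, 8, 156, 3, 232]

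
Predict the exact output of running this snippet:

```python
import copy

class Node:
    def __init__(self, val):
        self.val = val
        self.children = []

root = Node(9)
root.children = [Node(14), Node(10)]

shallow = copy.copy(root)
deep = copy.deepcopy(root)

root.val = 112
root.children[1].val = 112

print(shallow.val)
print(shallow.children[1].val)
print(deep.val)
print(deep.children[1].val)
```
9
112
9
10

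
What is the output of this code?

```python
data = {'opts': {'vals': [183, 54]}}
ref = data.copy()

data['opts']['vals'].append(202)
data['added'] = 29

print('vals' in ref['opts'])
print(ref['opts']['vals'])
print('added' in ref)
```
True
[183, 54, 202]
False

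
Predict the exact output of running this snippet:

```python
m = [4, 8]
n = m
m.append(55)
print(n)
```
[4, 8, 55]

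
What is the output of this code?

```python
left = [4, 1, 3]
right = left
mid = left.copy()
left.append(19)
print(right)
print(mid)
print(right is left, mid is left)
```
[4, 1, 3, 19]
[4, 1, 3]
True False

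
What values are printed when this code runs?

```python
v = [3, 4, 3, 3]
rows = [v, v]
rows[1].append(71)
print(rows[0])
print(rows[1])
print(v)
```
[3, 4, 3, 3, 71]
[3, 4, 3, 3, 71]
[3, 4, 3, 3, 71]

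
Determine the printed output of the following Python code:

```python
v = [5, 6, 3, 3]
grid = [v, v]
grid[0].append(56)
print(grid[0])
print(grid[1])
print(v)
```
[5, 6, 3, 3, 56]
[5, 6, 3, 3, 56]
[5, 6, 3, 3, 56]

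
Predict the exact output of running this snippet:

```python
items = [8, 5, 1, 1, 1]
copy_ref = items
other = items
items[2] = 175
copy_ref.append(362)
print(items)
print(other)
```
[8, 5, 175, 1, 1, 362]
[8, 5, 175, 1, 1, 362]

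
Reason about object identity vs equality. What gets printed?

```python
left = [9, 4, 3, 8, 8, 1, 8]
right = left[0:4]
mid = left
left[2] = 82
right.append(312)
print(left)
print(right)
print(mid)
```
[9, 4, 82, 8, 8, 1, 8]
[9, 4, 3, 8, 312]
[9, 4, 82, 8, 8, 1, 8]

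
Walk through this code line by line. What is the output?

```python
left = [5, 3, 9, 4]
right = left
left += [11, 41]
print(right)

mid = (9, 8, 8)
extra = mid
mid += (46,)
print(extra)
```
[5, 3, 9, 4, 11, 41]
(9, 8, 8)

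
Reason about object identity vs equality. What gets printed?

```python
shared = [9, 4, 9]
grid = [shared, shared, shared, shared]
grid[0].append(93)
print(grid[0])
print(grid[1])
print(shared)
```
[9, 4, 9, 93]
[9, 4, 9, 93]
[9, 4, 9, 93]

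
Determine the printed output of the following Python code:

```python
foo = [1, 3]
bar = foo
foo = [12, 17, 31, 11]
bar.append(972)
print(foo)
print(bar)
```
[12, 17, 31, 11]
[1, 3, 972]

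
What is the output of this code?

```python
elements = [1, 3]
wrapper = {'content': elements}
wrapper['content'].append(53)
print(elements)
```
[1, 3, 53]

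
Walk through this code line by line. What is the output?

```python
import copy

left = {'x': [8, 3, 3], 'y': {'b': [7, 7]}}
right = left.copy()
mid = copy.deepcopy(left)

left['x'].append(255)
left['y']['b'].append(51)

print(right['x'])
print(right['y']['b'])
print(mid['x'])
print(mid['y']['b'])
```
[8, 3, 3, 255]
[7, 7, 51]
[8, 3, 3]
[7, 7]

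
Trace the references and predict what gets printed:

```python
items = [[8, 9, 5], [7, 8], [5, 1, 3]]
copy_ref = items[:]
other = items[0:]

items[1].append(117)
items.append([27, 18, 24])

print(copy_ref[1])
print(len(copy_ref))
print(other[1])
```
[7, 8, 117]
3
[7, 8, 117]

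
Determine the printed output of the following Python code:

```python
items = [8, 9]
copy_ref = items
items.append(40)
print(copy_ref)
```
[8, 9, 40]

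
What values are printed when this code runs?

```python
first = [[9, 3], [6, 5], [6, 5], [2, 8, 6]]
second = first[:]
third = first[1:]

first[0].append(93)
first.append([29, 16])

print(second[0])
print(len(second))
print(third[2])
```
[9, 3, 93]
4
[2, 8, 6]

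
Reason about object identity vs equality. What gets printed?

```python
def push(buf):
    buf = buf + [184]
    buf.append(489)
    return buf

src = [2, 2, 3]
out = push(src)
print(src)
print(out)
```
[2, 2, 3]
[2, 2, 3, 184, 489]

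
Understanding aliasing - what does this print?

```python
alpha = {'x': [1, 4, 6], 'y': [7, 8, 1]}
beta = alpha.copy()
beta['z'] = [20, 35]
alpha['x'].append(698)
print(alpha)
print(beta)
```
{'x': [1, 4, 6, 698], 'y': [7, 8, 1]}
{'x': [1, 4, 6, 698], 'y': [7, 8, 1], 'z': [20, 35]}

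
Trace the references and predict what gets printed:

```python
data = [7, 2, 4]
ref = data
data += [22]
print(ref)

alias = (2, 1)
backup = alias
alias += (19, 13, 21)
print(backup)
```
[7, 2, 4, 22]
(2, 1)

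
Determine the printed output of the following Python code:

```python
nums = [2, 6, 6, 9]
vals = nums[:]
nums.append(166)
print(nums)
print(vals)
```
[2, 6, 6, 9, 166]
[2, 6, 6, 9]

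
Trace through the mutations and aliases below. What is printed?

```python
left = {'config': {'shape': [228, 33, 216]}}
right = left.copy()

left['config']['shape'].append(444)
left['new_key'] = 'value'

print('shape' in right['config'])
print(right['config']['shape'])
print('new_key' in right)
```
True
[228, 33, 216, 444]
False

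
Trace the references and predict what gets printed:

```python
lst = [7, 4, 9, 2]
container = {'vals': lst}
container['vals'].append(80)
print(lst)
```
[7, 4, 9, 2, 80]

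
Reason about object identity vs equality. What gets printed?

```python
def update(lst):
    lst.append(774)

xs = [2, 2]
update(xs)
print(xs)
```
[2, 2, 774]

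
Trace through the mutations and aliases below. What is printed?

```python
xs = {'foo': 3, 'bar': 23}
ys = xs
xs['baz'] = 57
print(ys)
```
{'foo': 3, 'bar': 23, 'baz': 57}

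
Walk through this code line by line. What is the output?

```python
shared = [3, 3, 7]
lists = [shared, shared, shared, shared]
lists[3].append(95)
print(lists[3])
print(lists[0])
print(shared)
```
[3, 3, 7, 95]
[3, 3, 7, 95]
[3, 3, 7, 95]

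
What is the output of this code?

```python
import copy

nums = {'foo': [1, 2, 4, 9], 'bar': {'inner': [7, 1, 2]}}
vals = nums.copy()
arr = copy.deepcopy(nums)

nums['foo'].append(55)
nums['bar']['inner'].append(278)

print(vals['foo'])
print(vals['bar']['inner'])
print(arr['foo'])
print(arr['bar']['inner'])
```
[1, 2, 4, 9, 55]
[7, 1, 2, 278]
[1, 2, 4, 9]
[7, 1, 2]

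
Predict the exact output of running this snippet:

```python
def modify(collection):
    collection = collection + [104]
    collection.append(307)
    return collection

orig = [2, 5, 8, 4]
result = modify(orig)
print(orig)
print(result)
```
[2, 5, 8, 4]
[2, 5, 8, 4, 104, 307]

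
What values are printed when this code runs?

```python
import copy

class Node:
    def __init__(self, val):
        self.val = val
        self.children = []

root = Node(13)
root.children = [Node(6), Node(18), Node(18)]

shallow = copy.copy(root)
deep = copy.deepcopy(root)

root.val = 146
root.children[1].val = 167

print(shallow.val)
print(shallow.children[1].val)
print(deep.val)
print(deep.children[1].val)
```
13
167
13
18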